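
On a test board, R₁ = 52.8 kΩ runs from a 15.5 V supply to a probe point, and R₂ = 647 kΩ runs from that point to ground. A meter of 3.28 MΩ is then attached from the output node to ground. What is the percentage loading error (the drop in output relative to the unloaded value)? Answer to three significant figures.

1.47 %

The divider's output (Thévenin) resistance is R₁‖R₂ = 48.82 kΩ.
Fractional drop under load = R_th/(R_th + R_L) = 48.82 / (48.82 + 3280) = 0.01466.
So the output falls by 1.47 %.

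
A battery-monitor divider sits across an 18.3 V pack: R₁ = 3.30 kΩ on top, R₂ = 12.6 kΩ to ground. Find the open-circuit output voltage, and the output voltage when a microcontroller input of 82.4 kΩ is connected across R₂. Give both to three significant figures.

Unloaded: 14.5 V; loaded: 14.1 V

Open-circuit: V = 18.3 × 12.6/(3.30 + 12.6) = 14.5 V.
With the load, R₂ becomes R₂‖R_L = 10.93 kΩ, so V = 18.3 × 10.93/14.23 = 14.1 V.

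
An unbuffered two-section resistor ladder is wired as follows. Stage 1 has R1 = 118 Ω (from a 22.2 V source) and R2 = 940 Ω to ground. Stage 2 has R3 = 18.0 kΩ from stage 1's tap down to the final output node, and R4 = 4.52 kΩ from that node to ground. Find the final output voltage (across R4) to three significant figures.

V_out ≈ 3.94 V

Stage 2 presents R3+R4 = 22520 Ω as a load on stage 1's tap.
Stage 1's lower leg becomes R2‖(R3+R4) = 902.3 Ω, so V_mid = 22.2 × 902.3/1020 = 19.63 V.
Stage 2 is itself unloaded: V_out = V_mid × R4/(R3+R4) = 19.63 × 4520/22520 = 3.94 V.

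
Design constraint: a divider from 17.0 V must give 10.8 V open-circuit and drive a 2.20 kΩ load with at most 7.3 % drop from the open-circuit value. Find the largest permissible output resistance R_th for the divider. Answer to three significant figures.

Loading drop = R_th/(R_th + R_L) ≤ 0.0730, so R_th ≤ R_L · ε/(1−ε) = 2.20 kΩ × 0.0730/0.9270 = 173 Ω.
(Any R1, R2 with R2/(R1+R2) = 0.635 and R1‖R2 ≤ 173 Ω will meet the spec.)

R_th ≤ 173 Ω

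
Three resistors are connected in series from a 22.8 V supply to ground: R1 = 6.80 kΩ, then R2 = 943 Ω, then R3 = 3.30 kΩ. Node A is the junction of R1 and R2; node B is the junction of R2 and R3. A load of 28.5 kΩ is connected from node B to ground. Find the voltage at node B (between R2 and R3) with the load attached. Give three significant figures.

V ≈ 6.30 V

At node B, R3 is in parallel with the load: R3‖R_L = 2958 Ω.
Below node A the resistance is R2 + (R3‖R_L) = 3901 Ω, so V_A = 22.8 × 3901/10700 = 8.311 V.
Then V_B = V_A × (R3‖R_L)/(R2 + R3‖R_L) = 8.311 × 2958/3901 = 6.30 V.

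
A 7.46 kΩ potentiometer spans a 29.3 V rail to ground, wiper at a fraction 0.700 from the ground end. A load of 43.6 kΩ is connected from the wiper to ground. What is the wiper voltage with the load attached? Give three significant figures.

The wiper splits the pot into (1−α)R = 2.238 kΩ above and αR = 5.222 kΩ below.
Lower section ‖ load = 4.663 kΩ.
V_wiper = 29.3 × 4.663/(2.238 + 4.663) = 19.8 V.

V ≈ 19.8 V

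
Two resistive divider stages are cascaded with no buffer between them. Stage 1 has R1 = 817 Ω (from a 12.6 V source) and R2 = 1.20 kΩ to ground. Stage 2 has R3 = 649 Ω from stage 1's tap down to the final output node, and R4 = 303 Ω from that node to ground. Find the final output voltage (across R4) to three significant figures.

Stage 2 presents R3+R4 = 952.0 Ω as a load on stage 1's tap.
Stage 1's lower leg becomes R2‖(R3+R4) = 530.9 Ω, so V_mid = 12.6 × 530.9/1348 = 4.963 V.
Stage 2 is itself unloaded: V_out = V_mid × R4/(R3+R4) = 4.963 × 303/952.0 = 1.58 V.

V_out ≈ 1.58 V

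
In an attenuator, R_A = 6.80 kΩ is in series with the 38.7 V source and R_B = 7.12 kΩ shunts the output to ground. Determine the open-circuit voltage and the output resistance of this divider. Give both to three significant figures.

V_th = 19.8 V, R_th = 3.48 kΩ

V_th is the open-circuit tap voltage: 38.7 × 7.12/(6.80 + 7.12) = 19.8 V.
With the supply zeroed, R_A and R_B appear in parallel from the tap: R_th = R_A‖R_B = (6.80 × 7.12)/13.92 = 3.48 kΩ.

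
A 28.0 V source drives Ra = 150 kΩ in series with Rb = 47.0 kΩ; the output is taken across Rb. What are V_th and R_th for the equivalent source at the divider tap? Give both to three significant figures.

V_th is the open-circuit tap voltage: 28.0 × 47.0/(150 + 47.0) = 6.68 V.
With the supply zeroed, Ra and Rb appear in parallel from the tap: R_th = Ra‖Rb = (150 × 47.0)/197.0 = 35.8 kΩ.

V_th = 6.68 V, R_th = 35.8 kΩ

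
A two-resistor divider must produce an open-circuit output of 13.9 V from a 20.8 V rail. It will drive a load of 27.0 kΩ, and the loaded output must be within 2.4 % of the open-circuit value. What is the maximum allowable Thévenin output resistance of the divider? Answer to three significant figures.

Loading drop = R_th/(R_th + R_L) ≤ 0.0240, so R_th ≤ R_L · ε/(1−ε) = 27.0 kΩ × 0.0240/0.9760 = 664 Ω.
(Any R1, R2 with R2/(R1+R2) = 0.668 and R1‖R2 ≤ 664 Ω will meet the spec.)

R_th ≤ 664 Ω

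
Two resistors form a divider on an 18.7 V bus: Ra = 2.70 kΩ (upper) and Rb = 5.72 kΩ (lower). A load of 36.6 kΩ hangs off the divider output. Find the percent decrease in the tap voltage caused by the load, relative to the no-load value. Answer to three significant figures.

The divider's output (Thévenin) resistance is Ra‖Rb = 1.834 kΩ.
Fractional drop under load = R_th/(R_th + R_L) = 1.834 / (1.834 + 36.6) = 0.04772.
So the output falls by 4.77 %.

4.77 %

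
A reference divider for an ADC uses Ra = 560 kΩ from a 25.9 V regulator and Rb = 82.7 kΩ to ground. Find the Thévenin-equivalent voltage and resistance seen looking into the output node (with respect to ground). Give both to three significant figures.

V_th is the open-circuit tap voltage: 25.9 × 82.7/(560 + 82.7) = 3.33 V.
With the supply zeroed, Ra and Rb appear in parallel from the tap: R_th = Ra‖Rb = (560 × 82.7)/642.7 = 72.1 kΩ.

V_th = 3.33 V, R_th = 72.1 kΩ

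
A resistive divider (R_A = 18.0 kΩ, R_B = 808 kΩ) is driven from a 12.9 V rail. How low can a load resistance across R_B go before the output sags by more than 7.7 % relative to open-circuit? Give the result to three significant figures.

R_L(min) ≈ 211 kΩ

Output resistance R_th = R_A‖R_B = (18.0 × 808)/826.0 = 17.61 kΩ.
The fractional drop is R_th/(R_th + R_L); requiring this ≤ 0.0770 gives R_L ≥ R_th(1/0.0770 − 1) = 17.61 × 11.99 = 211 kΩ.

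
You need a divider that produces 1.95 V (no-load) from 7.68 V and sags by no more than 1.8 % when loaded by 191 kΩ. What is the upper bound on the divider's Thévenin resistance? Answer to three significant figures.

R_th ≤ 3.50 kΩ

Loading drop = R_th/(R_th + R_L) ≤ 0.0180, so R_th ≤ R_L · ε/(1−ε) = 191 kΩ × 0.0180/0.9820 = 3.50 kΩ.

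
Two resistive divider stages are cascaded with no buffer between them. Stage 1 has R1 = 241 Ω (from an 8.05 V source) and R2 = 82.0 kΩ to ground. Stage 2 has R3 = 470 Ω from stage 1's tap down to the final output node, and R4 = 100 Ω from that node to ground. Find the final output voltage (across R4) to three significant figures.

Stage 2 presents R3+R4 = 570.0 Ω as a load on stage 1's tap.
Stage 1's lower leg becomes R2‖(R3+R4) = 566.1 Ω, so V_mid = 8.05 × 566.1/807.1 = 5.646 V.
Stage 2 is itself unloaded: V_out = V_mid × R4/(R3+R4) = 5.646 × 100/570.0 = 0.991 V.

V_out ≈ 0.991 V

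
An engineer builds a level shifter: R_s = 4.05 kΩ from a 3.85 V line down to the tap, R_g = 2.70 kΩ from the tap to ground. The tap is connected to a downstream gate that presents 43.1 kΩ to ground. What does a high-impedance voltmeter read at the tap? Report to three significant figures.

The load sits in parallel with R_g: R_g‖R_L = (2.70 × 43.1) / (2.70 + 43.1) = 2.541 kΩ.
V_out = 3.85 × 2.541 / (4.05 + 2.541) = 3.85 × 2.541/6.591 = 1.48 V.

V_out ≈ 1.48 V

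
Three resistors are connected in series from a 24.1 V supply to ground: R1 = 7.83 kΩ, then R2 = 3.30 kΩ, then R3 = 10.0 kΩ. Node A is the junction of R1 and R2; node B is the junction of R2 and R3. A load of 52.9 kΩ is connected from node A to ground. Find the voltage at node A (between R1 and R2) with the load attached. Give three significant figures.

V ≈ 13.9 V

Below node A the series string R2+R3 = 13.30 kΩ sits in parallel with the 52.9 kΩ load: 10.63 kΩ.
V_A = 24.1 × 10.63/(7.83 + 10.63) = 13.9 V.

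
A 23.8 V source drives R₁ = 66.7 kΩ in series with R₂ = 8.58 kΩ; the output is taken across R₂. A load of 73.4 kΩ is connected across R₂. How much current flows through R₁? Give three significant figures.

R₂‖R_L = 7.682 kΩ, so the source sees R₁ + R₂‖R_L = 74.38 kΩ.
I = 23.8 V / 74.38 kΩ = 0.320 mA.

I ≈ 0.320 mA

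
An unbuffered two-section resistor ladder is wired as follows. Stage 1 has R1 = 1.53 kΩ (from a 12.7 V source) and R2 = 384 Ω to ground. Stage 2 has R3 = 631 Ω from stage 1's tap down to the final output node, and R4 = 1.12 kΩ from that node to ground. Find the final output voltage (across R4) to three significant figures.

Stage 2 presents R3+R4 = 1751 Ω as a load on stage 1's tap.
Stage 1's lower leg becomes R2‖(R3+R4) = 314.9 Ω, so V_mid = 12.7 × 314.9/1845 = 2.168 V.
Stage 2 is itself unloaded: V_out = V_mid × R4/(R3+R4) = 2.168 × 1120/1751 = 1.39 V.

V_out ≈ 1.39 V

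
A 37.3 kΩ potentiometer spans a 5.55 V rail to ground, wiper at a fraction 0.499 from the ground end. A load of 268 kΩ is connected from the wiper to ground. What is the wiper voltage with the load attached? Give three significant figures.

V ≈ 2.68 V

The wiper splits the pot into (1−α)R = 18.69 kΩ above and αR = 18.61 kΩ below.
Lower section ‖ load = 17.40 kΩ.
V_wiper = 5.55 × 17.40/(18.69 + 17.40) = 2.68 V.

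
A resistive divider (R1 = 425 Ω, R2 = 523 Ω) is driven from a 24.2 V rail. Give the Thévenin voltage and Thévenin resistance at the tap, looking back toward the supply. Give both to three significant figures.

V_th = 13.4 V, R_th = 234 Ω

V_th is the open-circuit tap voltage: 24.2 × 523/(425 + 523) = 13.4 V.
With the supply zeroed, R1 and R2 appear in parallel from the tap: R_th = R1‖R2 = (425 × 523)/948.0 = 234 Ω.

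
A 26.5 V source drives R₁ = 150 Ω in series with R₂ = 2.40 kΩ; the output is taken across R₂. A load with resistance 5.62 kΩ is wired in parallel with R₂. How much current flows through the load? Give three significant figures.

I_L ≈ 4.33 mA

R₂‖R_L = 1682 Ω; V_out = 26.5 × 1682/1832 = 24.33 V.
I_L = V_out / R_L = 24.33 / 5.62 kΩ = 4.33 mA.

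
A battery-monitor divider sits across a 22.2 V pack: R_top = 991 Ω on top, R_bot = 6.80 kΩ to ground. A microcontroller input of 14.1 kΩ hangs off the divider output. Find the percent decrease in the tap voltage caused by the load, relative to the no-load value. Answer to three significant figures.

The divider's output (Thévenin) resistance is R_top‖R_bot = 864.9 Ω.
Fractional drop under load = R_th/(R_th + R_L) = 864.9 / (864.9 + 14100) = 0.05780.
So the output falls by 5.78 %.

5.78 %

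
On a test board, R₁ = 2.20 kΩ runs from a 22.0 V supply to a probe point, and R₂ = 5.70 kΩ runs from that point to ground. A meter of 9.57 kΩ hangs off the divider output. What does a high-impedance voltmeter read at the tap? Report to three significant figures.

The load sits in parallel with R₂: R₂‖R_L = (5.70 × 9.57) / (5.70 + 9.57) = 3.572 kΩ.
V_out = 22.0 × 3.572 / (2.20 + 3.572) = 22.0 × 3.572/5.772 = 13.6 V.
(Unloaded it would have been 15.9 V.)

V_out ≈ 13.6 V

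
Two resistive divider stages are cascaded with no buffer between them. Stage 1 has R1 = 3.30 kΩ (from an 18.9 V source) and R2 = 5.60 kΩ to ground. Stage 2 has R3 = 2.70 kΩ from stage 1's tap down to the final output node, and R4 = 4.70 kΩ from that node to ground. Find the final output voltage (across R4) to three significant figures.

Stage 2 presents R3+R4 = 7.400 kΩ as a load on stage 1's tap.
Stage 1's lower leg becomes R2‖(R3+R4) = 3.188 kΩ, so V_mid = 18.9 × 3.188/6.488 = 9.286 V.
Stage 2 is itself unloaded: V_out = V_mid × R4/(R3+R4) = 9.286 × 4.70/7.400 = 5.90 V.

V_out ≈ 5.90 V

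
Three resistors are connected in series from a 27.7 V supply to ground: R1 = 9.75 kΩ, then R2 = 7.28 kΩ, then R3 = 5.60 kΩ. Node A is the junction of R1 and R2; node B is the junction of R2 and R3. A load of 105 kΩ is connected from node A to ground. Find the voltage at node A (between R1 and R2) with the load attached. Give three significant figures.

V ≈ 15.0 V

Below node A the series string R2+R3 = 12.88 kΩ sits in parallel with the 105 kΩ load: 11.47 kΩ.
V_A = 27.7 × 11.47/(9.75 + 11.47) = 15.0 V.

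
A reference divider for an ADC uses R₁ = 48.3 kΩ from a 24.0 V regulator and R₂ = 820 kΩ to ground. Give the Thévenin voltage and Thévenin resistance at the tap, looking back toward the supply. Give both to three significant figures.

V_th is the open-circuit tap voltage: 24.0 × 820/(48.3 + 820) = 22.7 V.
With the supply zeroed, R₁ and R₂ appear in parallel from the tap: R_th = R₁‖R₂ = (48.3 × 820)/868.3 = 45.6 kΩ.

V_th = 22.7 V, R_th = 45.6 kΩ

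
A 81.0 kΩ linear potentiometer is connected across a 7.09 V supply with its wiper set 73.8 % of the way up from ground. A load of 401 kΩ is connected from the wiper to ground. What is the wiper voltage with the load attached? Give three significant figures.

V ≈ 5.04 V

The wiper splits the pot into (1−α)R = 21.22 kΩ above and αR = 59.78 kΩ below.
Lower section ‖ load = 52.02 kΩ.
V_wiper = 7.09 × 52.02/(21.22 + 52.02) = 5.04 V.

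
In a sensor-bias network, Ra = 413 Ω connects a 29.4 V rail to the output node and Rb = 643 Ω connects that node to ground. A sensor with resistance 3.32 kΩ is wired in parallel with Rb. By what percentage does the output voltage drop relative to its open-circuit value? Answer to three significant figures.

7.04 %

The divider's output (Thévenin) resistance is Ra‖Rb = 251.5 Ω.
Fractional drop under load = R_th/(R_th + R_L) = 251.5 / (251.5 + 3320) = 0.07041.
So the output falls by 7.04 %.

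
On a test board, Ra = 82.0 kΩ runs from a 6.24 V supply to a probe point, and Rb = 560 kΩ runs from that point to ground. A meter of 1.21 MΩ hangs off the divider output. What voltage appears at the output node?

V_out ≈ 5.14 V

The load sits in parallel with Rb: Rb‖R_L = (560 × 1210) / (560 + 1210) = 382.8 kΩ.
V_out = 6.24 × 382.8 / (82.0 + 382.8) = 6.24 × 382.8/464.8 = 5.14 V.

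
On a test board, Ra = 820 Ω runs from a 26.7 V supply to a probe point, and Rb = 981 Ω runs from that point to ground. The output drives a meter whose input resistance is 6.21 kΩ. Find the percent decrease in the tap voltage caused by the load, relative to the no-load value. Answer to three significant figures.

6.71 %

The divider's output (Thévenin) resistance is Ra‖Rb = 446.7 Ω.
Fractional drop under load = R_th/(R_th + R_L) = 446.7 / (446.7 + 6210) = 0.06710.
So the output falls by 6.71 %.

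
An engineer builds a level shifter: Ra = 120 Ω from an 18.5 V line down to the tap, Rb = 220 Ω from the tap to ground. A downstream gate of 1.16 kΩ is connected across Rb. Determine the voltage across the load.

The load sits in parallel with Rb: Rb‖R_L = (220 × 1160) / (220 + 1160) = 184.9 Ω.
V_out = 18.5 × 184.9 / (120 + 184.9) = 18.5 × 184.9/304.9 = 11.2 V.

V_out ≈ 11.2 V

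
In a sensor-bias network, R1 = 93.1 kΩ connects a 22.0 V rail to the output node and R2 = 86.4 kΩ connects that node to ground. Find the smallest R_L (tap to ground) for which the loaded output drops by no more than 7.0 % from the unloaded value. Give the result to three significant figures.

R_L(min) ≈ 595 kΩ

Output resistance R_th = R1‖R2 = (93.1 × 86.4)/179.5 = 44.81 kΩ.
The fractional drop is R_th/(R_th + R_L); requiring this ≤ 0.0700 gives R_L ≥ R_th(1/0.0700 − 1) = 44.81 × 13.29 = 595 kΩ.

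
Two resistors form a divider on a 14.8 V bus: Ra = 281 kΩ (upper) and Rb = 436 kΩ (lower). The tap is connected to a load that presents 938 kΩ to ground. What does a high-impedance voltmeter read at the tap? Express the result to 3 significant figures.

The load sits in parallel with Rb: Rb‖R_L = (436 × 938) / (436 + 938) = 297.6 kΩ.
V_out = 14.8 × 297.6 / (281 + 297.6) = 14.8 × 297.6/578.6 = 7.61 V.
(Unloaded it would have been 9.00 V.)

V_out ≈ 7.61 V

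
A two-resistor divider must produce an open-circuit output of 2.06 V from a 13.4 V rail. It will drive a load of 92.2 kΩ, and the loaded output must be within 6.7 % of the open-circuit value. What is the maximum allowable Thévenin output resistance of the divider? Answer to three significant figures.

R_th ≤ 6.62 kΩ

Loading drop = R_th/(R_th + R_L) ≤ 0.0670, so R_th ≤ R_L · ε/(1−ε) = 92.2 kΩ × 0.0670/0.9330 = 6.62 kΩ.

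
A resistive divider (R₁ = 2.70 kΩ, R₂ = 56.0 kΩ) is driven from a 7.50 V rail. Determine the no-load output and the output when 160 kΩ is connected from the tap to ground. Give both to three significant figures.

Unloaded: 7.16 V; loaded: 7.04 V

Open-circuit: V = 7.50 × 56.0/(2.70 + 56.0) = 7.16 V.
With the load, R₂ becomes R₂‖R_L = 41.48 kΩ, so V = 7.50 × 41.48/44.18 = 7.04 V.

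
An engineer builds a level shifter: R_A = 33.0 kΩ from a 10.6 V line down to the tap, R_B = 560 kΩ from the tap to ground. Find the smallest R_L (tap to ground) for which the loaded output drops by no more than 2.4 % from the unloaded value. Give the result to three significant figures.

Output resistance R_th = R_A‖R_B = (33.0 × 560)/593.0 = 31.16 kΩ.
The fractional drop is R_th/(R_th + R_L); requiring this ≤ 0.0240 gives R_L ≥ R_th(1/0.0240 − 1) = 31.16 × 40.67 = 1.27 MΩ.

R_L(min) ≈ 1.27 MΩ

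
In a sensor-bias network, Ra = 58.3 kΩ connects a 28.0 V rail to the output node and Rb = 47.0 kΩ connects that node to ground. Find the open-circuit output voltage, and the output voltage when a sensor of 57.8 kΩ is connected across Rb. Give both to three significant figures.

Unloaded: 12.5 V; loaded: 8.62 V

Open-circuit: V = 28.0 × 47.0/(58.3 + 47.0) = 12.5 V.
With the load, Rb becomes Rb‖R_L = 25.92 kΩ, so V = 28.0 × 25.92/84.22 = 8.62 V.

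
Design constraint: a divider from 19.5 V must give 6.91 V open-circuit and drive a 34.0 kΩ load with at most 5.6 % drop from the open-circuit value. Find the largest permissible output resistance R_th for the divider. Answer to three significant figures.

R_th ≤ 2.02 kΩ

Loading drop = R_th/(R_th + R_L) ≤ 0.0560, so R_th ≤ R_L · ε/(1−ε) = 34.0 kΩ × 0.0560/0.9440 = 2.02 kΩ.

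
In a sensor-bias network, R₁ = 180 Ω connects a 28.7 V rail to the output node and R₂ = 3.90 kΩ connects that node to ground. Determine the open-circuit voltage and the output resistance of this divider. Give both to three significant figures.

V_th is the open-circuit tap voltage: 28.7 × 3900/(180 + 3900) = 27.4 V.
With the supply zeroed, R₁ and R₂ appear in parallel from the tap: R_th = R₁‖R₂ = (180 × 3900)/4080 = 172 Ω.

V_th = 27.4 V, R_th = 172 Ω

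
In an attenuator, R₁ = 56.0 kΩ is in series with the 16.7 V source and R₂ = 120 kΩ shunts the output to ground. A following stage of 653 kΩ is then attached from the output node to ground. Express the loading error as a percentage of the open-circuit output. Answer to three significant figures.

The divider's output (Thévenin) resistance is R₁‖R₂ = 38.18 kΩ.
Fractional drop under load = R_th/(R_th + R_L) = 38.18 / (38.18 + 653) = 0.05524.
So the output falls by 5.52 %.

5.52 %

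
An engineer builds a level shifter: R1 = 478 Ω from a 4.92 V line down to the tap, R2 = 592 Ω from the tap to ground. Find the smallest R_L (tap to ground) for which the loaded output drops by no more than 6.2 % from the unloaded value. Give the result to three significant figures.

R_L(min) ≈ 4.00 kΩ

Output resistance R_th = R1‖R2 = (478 × 592)/1070 = 264.5 Ω.
The fractional drop is R_th/(R_th + R_L); requiring this ≤ 0.0620 gives R_L ≥ R_th(1/0.0620 − 1) = 264.5 × 15.13 = 4.00 kΩ.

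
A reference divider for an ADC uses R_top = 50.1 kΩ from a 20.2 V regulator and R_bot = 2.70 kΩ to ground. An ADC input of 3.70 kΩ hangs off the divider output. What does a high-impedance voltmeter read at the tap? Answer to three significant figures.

The load sits in parallel with R_bot: R_bot‖R_L = (2.70 × 3.70) / (2.70 + 3.70) = 1.561 kΩ.
V_out = 20.2 × 1.561 / (50.1 + 1.561) = 20.2 × 1.561/51.66 = 0.610 V.
(Unloaded it would have been 1.03 V.)

V_out ≈ 0.610 V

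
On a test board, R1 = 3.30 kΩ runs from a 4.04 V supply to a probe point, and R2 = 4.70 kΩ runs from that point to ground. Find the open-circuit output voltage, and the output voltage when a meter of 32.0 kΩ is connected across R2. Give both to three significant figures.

Open-circuit: V = 4.04 × 4.70/(3.30 + 4.70) = 2.37 V.
With the load, R2 becomes R2‖R_L = 4.098 kΩ, so V = 4.04 × 4.098/7.398 = 2.24 V.

Unloaded: 2.37 V; loaded: 2.24 V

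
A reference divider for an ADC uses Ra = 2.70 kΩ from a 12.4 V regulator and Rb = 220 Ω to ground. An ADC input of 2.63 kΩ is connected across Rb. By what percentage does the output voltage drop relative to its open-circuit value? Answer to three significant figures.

The divider's output (Thévenin) resistance is Ra‖Rb = 203.4 Ω.
Fractional drop under load = R_th/(R_th + R_L) = 203.4 / (203.4 + 2630) = 0.07179.
So the output falls by 7.18 %.

7.18 %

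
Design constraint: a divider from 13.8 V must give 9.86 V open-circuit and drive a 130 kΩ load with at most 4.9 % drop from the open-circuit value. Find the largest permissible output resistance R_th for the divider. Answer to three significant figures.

Loading drop = R_th/(R_th + R_L) ≤ 0.0490, so R_th ≤ R_L · ε/(1−ε) = 130 kΩ × 0.0490/0.9510 = 6.70 kΩ.
(Any R1, R2 with R2/(R1+R2) = 0.714 and R1‖R2 ≤ 6.70 kΩ will meet the spec.)

R_th ≤ 6.70 kΩ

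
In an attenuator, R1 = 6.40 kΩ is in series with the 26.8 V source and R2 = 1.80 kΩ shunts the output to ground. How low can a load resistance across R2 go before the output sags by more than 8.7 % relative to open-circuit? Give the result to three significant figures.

R_L(min) ≈ 14.7 kΩ

Output resistance R_th = R1‖R2 = (6.40 × 1.80)/8.200 = 1.405 kΩ.
The fractional drop is R_th/(R_th + R_L); requiring this ≤ 0.0870 gives R_L ≥ R_th(1/0.0870 − 1) = 1.405 × 10.49 = 14.7 kΩ.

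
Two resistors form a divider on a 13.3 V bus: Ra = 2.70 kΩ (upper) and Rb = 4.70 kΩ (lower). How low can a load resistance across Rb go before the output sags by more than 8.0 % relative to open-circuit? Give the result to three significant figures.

Output resistance R_th = Ra‖Rb = (2.70 × 4.70)/7.400 = 1.715 kΩ.
The fractional drop is R_th/(R_th + R_L); requiring this ≤ 0.0800 gives R_L ≥ R_th(1/0.0800 − 1) = 1.715 × 11.50 = 19.7 kΩ.

R_L(min) ≈ 19.7 kΩ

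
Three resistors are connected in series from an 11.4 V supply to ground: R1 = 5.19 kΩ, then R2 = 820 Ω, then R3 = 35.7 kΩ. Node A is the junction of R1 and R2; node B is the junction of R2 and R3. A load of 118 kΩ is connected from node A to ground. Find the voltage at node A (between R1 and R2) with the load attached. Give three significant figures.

V ≈ 9.61 V

Below node A the series string R2+R3 = 36520 Ω sits in parallel with the 118000 Ω load: 27890 Ω.
V_A = 11.4 × 27890/(5190 + 27890) = 9.61 V.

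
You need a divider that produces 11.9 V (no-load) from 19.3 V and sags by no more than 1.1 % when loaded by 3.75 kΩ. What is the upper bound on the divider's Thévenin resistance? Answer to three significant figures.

R_th ≤ 41.7 Ω

Loading drop = R_th/(R_th + R_L) ≤ 0.0110, so R_th ≤ R_L · ε/(1−ε) = 3.75 kΩ × 0.0110/0.9890 = 41.7 Ω.
(Any R1, R2 with R2/(R1+R2) = 0.617 and R1‖R2 ≤ 41.7 Ω will meet the spec.)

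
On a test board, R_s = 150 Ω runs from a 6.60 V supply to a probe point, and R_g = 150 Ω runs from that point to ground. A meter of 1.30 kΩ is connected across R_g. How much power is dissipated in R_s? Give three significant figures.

P ≈ 80.7 mW

Total resistance from the source is R_s + (R_g‖R_L) = 284.5 Ω, so I = 6.60/284.5 Ω = 23.20 mA.
P = I²·R_s = (23.20 mA)² × 150 Ω = 80.7 mW.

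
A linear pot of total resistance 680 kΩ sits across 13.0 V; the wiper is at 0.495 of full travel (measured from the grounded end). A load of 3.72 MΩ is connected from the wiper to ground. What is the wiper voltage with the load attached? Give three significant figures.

The wiper splits the pot into (1−α)R = 343.4 kΩ above and αR = 336.6 kΩ below.
Lower section ‖ load = 308.7 kΩ.
V_wiper = 13.0 × 308.7/(343.4 + 308.7) = 6.15 V.

V ≈ 6.15 V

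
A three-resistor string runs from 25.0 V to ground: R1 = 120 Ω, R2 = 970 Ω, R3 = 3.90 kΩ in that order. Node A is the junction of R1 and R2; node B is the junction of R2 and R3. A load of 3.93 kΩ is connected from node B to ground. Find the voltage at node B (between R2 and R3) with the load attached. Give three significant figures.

At node B, R3 is in parallel with the load: R3‖R_L = 1957 Ω.
Below node A the resistance is R2 + (R3‖R_L) = 2927 Ω, so V_A = 25.0 × 2927/3047 = 24.02 V.
Then V_B = V_A × (R3‖R_L)/(R2 + R3‖R_L) = 24.02 × 1957/2927 = 16.1 V.

V ≈ 16.1 V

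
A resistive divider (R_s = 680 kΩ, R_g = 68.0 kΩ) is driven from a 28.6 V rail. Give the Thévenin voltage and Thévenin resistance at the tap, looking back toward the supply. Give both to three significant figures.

V_th is the open-circuit tap voltage: 28.6 × 68.0/(680 + 68.0) = 2.60 V.
With the supply zeroed, R_s and R_g appear in parallel from the tap: R_th = R_s‖R_g = (680 × 68.0)/748.0 = 61.8 kΩ.

V_th = 2.60 V, R_th = 61.8 kΩ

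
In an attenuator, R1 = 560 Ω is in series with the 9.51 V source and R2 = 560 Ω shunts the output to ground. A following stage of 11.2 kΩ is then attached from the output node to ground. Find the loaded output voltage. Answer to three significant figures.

The load sits in parallel with R2: R2‖R_L = (560 × 11200) / (560 + 11200) = 533.3 Ω.
V_out = 9.51 × 533.3 / (560 + 533.3) = 9.51 × 533.3/1093 = 4.64 V.

V_out ≈ 4.64 V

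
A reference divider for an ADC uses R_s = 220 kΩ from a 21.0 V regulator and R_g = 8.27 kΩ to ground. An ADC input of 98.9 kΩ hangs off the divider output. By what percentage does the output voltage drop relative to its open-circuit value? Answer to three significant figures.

7.46 %

The divider's output (Thévenin) resistance is R_s‖R_g = 7.970 kΩ.
Fractional drop under load = R_th/(R_th + R_L) = 7.970 / (7.970 + 98.9) = 0.07458.
So the output falls by 7.46 %.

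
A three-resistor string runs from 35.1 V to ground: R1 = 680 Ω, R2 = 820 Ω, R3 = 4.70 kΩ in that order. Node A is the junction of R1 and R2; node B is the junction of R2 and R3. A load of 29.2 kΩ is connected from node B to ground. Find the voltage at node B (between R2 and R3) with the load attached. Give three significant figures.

At node B, R3 is in parallel with the load: R3‖R_L = 4048 Ω.
Below node A the resistance is R2 + (R3‖R_L) = 4868 Ω, so V_A = 35.1 × 4868/5548 = 30.80 V.
Then V_B = V_A × (R3‖R_L)/(R2 + R3‖R_L) = 30.80 × 4048/4868 = 25.6 V.

V ≈ 25.6 V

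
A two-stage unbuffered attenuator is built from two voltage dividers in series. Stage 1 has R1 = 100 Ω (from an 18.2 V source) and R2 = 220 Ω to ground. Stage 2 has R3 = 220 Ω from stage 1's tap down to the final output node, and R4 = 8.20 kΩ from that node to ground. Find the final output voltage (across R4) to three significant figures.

Stage 2 presents R3+R4 = 8420 Ω as a load on stage 1's tap.
Stage 1's lower leg becomes R2‖(R3+R4) = 214.4 Ω, so V_mid = 18.2 × 214.4/314.4 = 12.41 V.
Stage 2 is itself unloaded: V_out = V_mid × R4/(R3+R4) = 12.41 × 8200/8420 = 12.1 V.

V_out ≈ 12.1 V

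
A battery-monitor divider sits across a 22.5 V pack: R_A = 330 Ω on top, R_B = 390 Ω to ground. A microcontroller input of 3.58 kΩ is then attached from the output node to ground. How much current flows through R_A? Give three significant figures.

R_B‖R_L = 351.7 Ω, so the source sees R_A + R_B‖R_L = 681.7 Ω.
I = 22.5 V / 681.7 Ω = 33.0 mA.

I ≈ 33.0 mA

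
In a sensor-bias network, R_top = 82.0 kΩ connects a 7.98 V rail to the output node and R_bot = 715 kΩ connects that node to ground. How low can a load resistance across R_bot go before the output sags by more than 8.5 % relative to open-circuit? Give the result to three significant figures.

Output resistance R_th = R_top‖R_bot = (82.0 × 715)/797.0 = 73.56 kΩ.
The fractional drop is R_th/(R_th + R_L); requiring this ≤ 0.0850 gives R_L ≥ R_th(1/0.0850 − 1) = 73.56 × 10.76 = 792 kΩ.

R_L(min) ≈ 792 kΩ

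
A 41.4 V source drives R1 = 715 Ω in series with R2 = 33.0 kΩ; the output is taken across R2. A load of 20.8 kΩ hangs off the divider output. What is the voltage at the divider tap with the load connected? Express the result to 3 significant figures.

V_out ≈ 39.2 V

The load sits in parallel with R2: R2‖R_L = (33000 × 20800) / (33000 + 20800) = 12760 Ω.
V_out = 41.4 × 12760 / (715 + 12760) = 41.4 × 12760/13470 = 39.2 V.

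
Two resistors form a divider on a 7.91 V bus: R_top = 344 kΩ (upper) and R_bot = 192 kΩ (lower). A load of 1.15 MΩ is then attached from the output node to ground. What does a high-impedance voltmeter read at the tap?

The load sits in parallel with R_bot: R_bot‖R_L = (192 × 1150) / (192 + 1150) = 164.5 kΩ.
V_out = 7.91 × 164.5 / (344 + 164.5) = 7.91 × 164.5/508.5 = 2.56 V.

V_out ≈ 2.56 V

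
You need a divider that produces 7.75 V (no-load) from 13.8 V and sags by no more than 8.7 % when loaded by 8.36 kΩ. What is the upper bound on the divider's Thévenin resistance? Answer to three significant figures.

R_th ≤ 797 Ω

Loading drop = R_th/(R_th + R_L) ≤ 0.0870, so R_th ≤ R_L · ε/(1−ε) = 8.36 kΩ × 0.0870/0.9130 = 797 Ω.
(Any R1, R2 with R2/(R1+R2) = 0.562 and R1‖R2 ≤ 797 Ω will meet the spec.)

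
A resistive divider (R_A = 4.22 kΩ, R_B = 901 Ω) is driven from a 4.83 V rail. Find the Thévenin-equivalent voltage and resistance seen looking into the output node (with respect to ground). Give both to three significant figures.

V_th is the open-circuit tap voltage: 4.83 × 901/(4220 + 901) = 0.850 V.
With the supply zeroed, R_A and R_B appear in parallel from the tap: R_th = R_A‖R_B = (4220 × 901)/5121 = 742 Ω.

V_th = 0.850 V, R_th = 742 Ω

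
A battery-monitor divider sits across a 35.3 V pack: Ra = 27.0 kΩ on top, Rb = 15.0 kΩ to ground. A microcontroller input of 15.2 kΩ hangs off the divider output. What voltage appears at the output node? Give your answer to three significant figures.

V_out ≈ 7.71 V

The load sits in parallel with Rb: Rb‖R_L = (15.0 × 15.2) / (15.0 + 15.2) = 7.550 kΩ.
V_out = 35.3 × 7.550 / (27.0 + 7.550) = 35.3 × 7.550/34.55 = 7.71 V.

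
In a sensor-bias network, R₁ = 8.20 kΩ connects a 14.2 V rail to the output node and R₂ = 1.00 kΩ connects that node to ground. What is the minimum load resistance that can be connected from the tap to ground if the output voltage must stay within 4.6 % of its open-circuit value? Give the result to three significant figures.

R_L(min) ≈ 18.5 kΩ

Output resistance R_th = R₁‖R₂ = (8200 × 1000)/9200 = 891.3 Ω.
The fractional drop is R_th/(R_th + R_L); requiring this ≤ 0.0460 gives R_L ≥ R_th(1/0.0460 − 1) = 891.3 × 20.74 = 18.5 kΩ.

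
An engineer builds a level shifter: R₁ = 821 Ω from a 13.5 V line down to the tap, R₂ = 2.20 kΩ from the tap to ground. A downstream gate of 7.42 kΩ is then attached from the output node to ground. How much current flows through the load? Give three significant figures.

I_L ≈ 1.23 mA

R₂‖R_L = 1697 Ω; V_out = 13.5 × 1697/2518 = 9.098 V.
I_L = V_out / R_L = 9.098 / 7.42 kΩ = 1.23 mA.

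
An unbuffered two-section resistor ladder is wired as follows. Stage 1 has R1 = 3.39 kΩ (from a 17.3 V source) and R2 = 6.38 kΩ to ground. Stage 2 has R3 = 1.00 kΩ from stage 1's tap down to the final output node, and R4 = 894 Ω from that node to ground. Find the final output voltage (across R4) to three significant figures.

V_out ≈ 2.46 V

Stage 2 presents R3+R4 = 1894 Ω as a load on stage 1's tap.
Stage 1's lower leg becomes R2‖(R3+R4) = 1460 Ω, so V_mid = 17.3 × 1460/4850 = 5.209 V.
Stage 2 is itself unloaded: V_out = V_mid × R4/(R3+R4) = 5.209 × 894/1894 = 2.46 V.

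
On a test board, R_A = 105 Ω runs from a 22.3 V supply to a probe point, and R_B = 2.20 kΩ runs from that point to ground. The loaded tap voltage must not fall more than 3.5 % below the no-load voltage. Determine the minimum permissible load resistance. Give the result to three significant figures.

Output resistance R_th = R_A‖R_B = (105 × 2200)/2305 = 100.2 Ω.
The fractional drop is R_th/(R_th + R_L); requiring this ≤ 0.0350 gives R_L ≥ R_th(1/0.0350 − 1) = 100.2 × 27.57 = 2.76 kΩ.

R_L(min) ≈ 2.76 kΩ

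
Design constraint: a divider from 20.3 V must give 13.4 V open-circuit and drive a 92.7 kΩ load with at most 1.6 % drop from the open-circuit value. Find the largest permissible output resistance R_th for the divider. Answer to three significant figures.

R_th ≤ 1.51 kΩ

Loading drop = R_th/(R_th + R_L) ≤ 0.0160, so R_th ≤ R_L · ε/(1−ε) = 92.7 kΩ × 0.0160/0.9840 = 1.51 kΩ.
(Any R1, R2 with R2/(R1+R2) = 0.660 and R1‖R2 ≤ 1.51 kΩ will meet the spec.)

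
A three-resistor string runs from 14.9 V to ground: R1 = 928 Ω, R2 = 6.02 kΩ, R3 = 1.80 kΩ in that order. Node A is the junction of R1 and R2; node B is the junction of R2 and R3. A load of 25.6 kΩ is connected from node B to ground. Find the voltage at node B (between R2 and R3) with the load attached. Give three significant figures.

At node B, R3 is in parallel with the load: R3‖R_L = 1682 Ω.
Below node A the resistance is R2 + (R3‖R_L) = 7702 Ω, so V_A = 14.9 × 7702/8630 = 13.30 V.
Then V_B = V_A × (R3‖R_L)/(R2 + R3‖R_L) = 13.30 × 1682/7702 = 2.90 V.

V ≈ 2.90 V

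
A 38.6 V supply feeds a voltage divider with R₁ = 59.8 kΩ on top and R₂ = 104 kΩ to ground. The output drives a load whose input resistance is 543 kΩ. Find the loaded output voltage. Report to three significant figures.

The load sits in parallel with R₂: R₂‖R_L = (104 × 543) / (104 + 543) = 87.28 kΩ.
V_out = 38.6 × 87.28 / (59.8 + 87.28) = 38.6 × 87.28/147.1 = 22.9 V.

V_out ≈ 22.9 V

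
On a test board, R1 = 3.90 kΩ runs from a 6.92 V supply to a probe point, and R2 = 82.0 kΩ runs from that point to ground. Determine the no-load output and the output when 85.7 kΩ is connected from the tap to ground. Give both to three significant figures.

Open-circuit: V = 6.92 × 82.0/(3.90 + 82.0) = 6.61 V.
With the load, R2 becomes R2‖R_L = 41.90 kΩ, so V = 6.92 × 41.90/45.80 = 6.33 V.

Unloaded: 6.61 V; loaded: 6.33 V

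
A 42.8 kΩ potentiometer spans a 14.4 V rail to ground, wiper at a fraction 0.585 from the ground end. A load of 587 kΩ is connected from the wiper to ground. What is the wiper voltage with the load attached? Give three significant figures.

V ≈ 8.28 V

The wiper splits the pot into (1−α)R = 17.76 kΩ above and αR = 25.04 kΩ below.
Lower section ‖ load = 24.01 kΩ.
V_wiper = 14.4 × 24.01/(17.76 + 24.01) = 8.28 V.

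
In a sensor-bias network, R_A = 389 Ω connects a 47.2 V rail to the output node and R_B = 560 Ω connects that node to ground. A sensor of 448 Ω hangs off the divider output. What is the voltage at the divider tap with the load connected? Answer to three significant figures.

V_out ≈ 18.4 V

The load sits in parallel with R_B: R_B‖R_L = (560 × 448) / (560 + 448) = 248.9 Ω.
V_out = 47.2 × 248.9 / (389 + 248.9) = 47.2 × 248.9/637.9 = 18.4 V.
(Unloaded it would have been 27.9 V.)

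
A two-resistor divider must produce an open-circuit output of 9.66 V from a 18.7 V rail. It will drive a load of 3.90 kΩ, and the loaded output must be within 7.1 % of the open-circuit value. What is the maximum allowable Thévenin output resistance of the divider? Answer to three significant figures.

R_th ≤ 298 Ω

Loading drop = R_th/(R_th + R_L) ≤ 0.0710, so R_th ≤ R_L · ε/(1−ε) = 3.90 kΩ × 0.0710/0.9290 = 298 Ω.
(Any R1, R2 with R2/(R1+R2) = 0.517 and R1‖R2 ≤ 298 Ω will meet the spec.)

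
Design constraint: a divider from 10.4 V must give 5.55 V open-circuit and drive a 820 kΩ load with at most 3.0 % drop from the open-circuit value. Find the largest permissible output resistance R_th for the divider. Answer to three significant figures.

R_th ≤ 25.4 kΩ

Loading drop = R_th/(R_th + R_L) ≤ 0.0300, so R_th ≤ R_L · ε/(1−ε) = 820 kΩ × 0.0300/0.9700 = 25.4 kΩ.
(Any R1, R2 with R2/(R1+R2) = 0.534 and R1‖R2 ≤ 25.4 kΩ will meet the spec.)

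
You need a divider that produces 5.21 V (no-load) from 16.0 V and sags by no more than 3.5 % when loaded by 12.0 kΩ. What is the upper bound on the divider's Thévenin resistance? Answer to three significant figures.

R_th ≤ 435 Ω

Loading drop = R_th/(R_th + R_L) ≤ 0.0350, so R_th ≤ R_L · ε/(1−ε) = 12.0 kΩ × 0.0350/0.9650 = 435 Ω.
(Any R1, R2 with R2/(R1+R2) = 0.326 and R1‖R2 ≤ 435 Ω will meet the spec.)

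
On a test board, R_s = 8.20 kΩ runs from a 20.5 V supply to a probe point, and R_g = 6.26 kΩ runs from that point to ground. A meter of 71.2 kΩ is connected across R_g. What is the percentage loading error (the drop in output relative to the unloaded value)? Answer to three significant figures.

4.75 %

The divider's output (Thévenin) resistance is R_s‖R_g = 3.550 kΩ.
Fractional drop under load = R_th/(R_th + R_L) = 3.550 / (3.550 + 71.2) = 0.04749.
So the output falls by 4.75 %.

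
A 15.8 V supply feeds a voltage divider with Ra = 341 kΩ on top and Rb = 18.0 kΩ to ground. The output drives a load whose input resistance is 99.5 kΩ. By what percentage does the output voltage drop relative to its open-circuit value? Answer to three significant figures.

Unloaded V = 15.8 × 18.0/359.0 = 0.79220 V.
Loaded: Rb‖R_L = 15.24 kΩ, giving V = 15.8 × 15.24/356.2 = 0.67603 V.
Drop = (0.79220 − 0.67603) / 0.79220 = 14.7 %.

14.7 %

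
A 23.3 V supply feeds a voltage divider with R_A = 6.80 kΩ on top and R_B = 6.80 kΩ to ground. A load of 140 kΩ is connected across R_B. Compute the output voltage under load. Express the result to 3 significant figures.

The load sits in parallel with R_B: R_B‖R_L = (6.80 × 140) / (6.80 + 140) = 6.485 kΩ.
V_out = 23.3 × 6.485 / (6.80 + 6.485) = 23.3 × 6.485/13.29 = 11.4 V.

V_out ≈ 11.4 V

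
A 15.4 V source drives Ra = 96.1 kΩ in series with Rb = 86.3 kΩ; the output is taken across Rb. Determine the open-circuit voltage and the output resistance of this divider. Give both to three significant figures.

V_th is the open-circuit tap voltage: 15.4 × 86.3/(96.1 + 86.3) = 7.29 V.
With the supply zeroed, Ra and Rb appear in parallel from the tap: R_th = Ra‖Rb = (96.1 × 86.3)/182.4 = 45.5 kΩ.

V_th = 7.29 V, R_th = 45.5 kΩ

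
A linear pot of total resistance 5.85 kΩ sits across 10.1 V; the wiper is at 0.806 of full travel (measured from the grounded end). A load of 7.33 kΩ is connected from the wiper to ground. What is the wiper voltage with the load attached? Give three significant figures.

V ≈ 7.24 V

The wiper splits the pot into (1−α)R = 1.135 kΩ above and αR = 4.715 kΩ below.
Lower section ‖ load = 2.869 kΩ.
V_wiper = 10.1 × 2.869/(1.135 + 2.869) = 7.24 V.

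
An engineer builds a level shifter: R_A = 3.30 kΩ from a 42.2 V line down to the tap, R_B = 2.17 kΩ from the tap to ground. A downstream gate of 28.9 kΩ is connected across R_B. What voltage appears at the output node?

V_out ≈ 16.0 V

The load sits in parallel with R_B: R_B‖R_L = (2.17 × 28.9) / (2.17 + 28.9) = 2.018 kΩ.
V_out = 42.2 × 2.018 / (3.30 + 2.018) = 42.2 × 2.018/5.318 = 16.0 V.
(Unloaded it would have been 16.7 V.)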